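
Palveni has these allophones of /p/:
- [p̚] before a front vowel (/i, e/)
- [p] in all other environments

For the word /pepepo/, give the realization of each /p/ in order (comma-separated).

[p̚], [p̚], [p]

Occurrence 1 (position 1): before a front vowel (/i, e/) → [p̚].
Occurrence 2 (position 3): before a front vowel (/i, e/) → [p̚].
Occurrence 3 (position 5): no conditioning environment matches → elsewhere allophone [p].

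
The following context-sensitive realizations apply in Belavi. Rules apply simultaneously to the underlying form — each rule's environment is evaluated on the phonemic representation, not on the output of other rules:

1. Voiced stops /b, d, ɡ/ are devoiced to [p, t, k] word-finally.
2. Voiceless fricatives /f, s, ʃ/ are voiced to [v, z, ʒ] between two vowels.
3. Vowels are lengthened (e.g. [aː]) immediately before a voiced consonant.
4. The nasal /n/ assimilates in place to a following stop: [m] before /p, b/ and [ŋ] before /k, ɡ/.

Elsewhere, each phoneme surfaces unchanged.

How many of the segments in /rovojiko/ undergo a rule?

Segments that undergo a rule: /o/ → [oː] (rule 3); /o/ → [oː] (rule 3).
All other segments surface unchanged.

2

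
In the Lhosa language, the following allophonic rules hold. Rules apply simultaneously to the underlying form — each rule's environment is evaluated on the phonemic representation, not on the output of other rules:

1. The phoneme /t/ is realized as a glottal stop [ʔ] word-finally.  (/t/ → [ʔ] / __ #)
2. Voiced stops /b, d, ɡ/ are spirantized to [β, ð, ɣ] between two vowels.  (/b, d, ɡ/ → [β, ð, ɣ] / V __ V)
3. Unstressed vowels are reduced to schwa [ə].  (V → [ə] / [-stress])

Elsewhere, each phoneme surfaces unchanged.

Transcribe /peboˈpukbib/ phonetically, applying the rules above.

[pəβəˈpukbəb]

/e/ — between /p/ and /b/, in an unstressed syllable — surfaces as [ə] (rule 3).
/b/ — between /e/ and /o/, between two vowels — surfaces as [β] (rule 2).
/o/ (between /b/ and /p/): in an unstressed syllable, so rule 3 applies → [ə].
/u/ — between /p/ and /k/; rule 3 does not apply here → [u].
/b/ (between /k/ and /i/) is in the target of rule 2 but the environment (between two vowels) is not met → [b].
/i/ meets the environment for rule 3 (in an unstressed syllable) → [ə].
/b/ — word-final; rule 2 does not apply here → [b].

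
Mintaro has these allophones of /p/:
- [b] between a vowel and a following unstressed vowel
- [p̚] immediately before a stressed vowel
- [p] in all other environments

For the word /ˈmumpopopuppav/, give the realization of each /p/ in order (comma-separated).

[p], [b], [b], [p], [p]

Occurrence 1 (position 4): no conditioning environment matches → elsewhere allophone [p].
Occurrence 2 (position 6): between a vowel and a following unstressed vowel → [b].
Occurrence 3 (position 8): between a vowel and a following unstressed vowel → [b].
Occurrence 4 (position 10): no conditioning environment matches → elsewhere allophone [p].
Occurrence 5 (position 11): no conditioning environment matches → elsewhere allophone [p].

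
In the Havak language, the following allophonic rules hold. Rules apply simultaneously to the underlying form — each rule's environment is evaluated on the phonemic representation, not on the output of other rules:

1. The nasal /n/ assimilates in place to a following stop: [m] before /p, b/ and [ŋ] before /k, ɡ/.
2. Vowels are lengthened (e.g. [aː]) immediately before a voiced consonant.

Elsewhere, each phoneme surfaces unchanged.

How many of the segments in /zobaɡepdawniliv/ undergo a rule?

Segments that undergo a rule: /o/ → [oː] (rule 2); /a/ → [aː] (rule 2); /a/ → [aː] (rule 2); /i/ → [iː] (rule 2); /i/ → [iː] (rule 2).
All other segments surface unchanged.

5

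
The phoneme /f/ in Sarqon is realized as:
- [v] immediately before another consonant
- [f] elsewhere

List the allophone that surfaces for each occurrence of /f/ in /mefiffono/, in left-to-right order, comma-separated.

Occurrence 1 (position 3): no conditioning environment matches → elsewhere allophone [f].
Occurrence 2 (position 5): immediately before another consonant → [v].
Occurrence 3 (position 6): no conditioning environment matches → elsewhere allophone [f].

[f], [v], [f]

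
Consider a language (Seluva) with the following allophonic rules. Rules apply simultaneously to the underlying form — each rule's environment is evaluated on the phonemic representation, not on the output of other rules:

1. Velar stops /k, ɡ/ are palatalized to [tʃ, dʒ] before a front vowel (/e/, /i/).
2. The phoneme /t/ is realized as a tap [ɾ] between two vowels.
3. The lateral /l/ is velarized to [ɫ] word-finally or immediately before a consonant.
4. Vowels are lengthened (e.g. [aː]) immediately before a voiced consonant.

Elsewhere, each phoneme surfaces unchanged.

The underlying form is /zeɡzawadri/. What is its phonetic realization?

/e/ (between /z/ and /ɡ/) occurs before a voiced consonant → [eː] by rule 4.
/ɡ/ (between /e/ and /z/): rule 1 targets it, but not before a front vowel → unchanged [ɡ].
/a/ meets the environment for rule 4 (before a voiced consonant) → [aː].
/a/ meets the environment for rule 4 (before a voiced consonant) → [aː].
/i/ — word-final; rule 4 does not apply here → [i].

[zeːɡzaːwaːdri]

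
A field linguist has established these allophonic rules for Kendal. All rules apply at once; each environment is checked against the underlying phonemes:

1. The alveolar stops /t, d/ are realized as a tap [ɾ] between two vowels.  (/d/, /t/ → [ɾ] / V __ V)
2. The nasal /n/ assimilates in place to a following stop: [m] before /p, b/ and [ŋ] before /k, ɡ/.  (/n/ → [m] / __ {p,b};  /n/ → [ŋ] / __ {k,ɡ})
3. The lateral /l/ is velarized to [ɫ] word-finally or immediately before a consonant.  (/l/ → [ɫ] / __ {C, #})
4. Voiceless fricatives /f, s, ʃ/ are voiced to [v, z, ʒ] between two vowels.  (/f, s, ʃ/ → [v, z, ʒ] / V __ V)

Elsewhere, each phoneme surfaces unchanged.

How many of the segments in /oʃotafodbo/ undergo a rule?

3

Segments that undergo a rule: /ʃ/ → [ʒ] (rule 4); /t/ → [ɾ] (rule 1); /f/ → [v] (rule 4).
All other segments surface unchanged.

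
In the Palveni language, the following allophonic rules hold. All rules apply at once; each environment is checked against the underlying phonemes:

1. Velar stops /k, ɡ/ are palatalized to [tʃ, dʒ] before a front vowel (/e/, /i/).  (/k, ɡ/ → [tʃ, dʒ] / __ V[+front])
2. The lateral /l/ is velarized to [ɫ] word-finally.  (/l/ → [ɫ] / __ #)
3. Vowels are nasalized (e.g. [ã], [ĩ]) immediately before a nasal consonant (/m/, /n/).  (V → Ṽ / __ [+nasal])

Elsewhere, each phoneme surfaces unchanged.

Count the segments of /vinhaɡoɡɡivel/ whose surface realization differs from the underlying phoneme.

3

Segments that undergo a rule: /i/ → [ĩ] (rule 3); /ɡ/ → [dʒ] (rule 1); /l/ → [ɫ] (rule 2).
All other segments surface unchanged.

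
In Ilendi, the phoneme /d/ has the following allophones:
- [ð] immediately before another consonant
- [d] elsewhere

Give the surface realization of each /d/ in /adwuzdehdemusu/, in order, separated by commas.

[ð], [d], [d]

Occurrence 1 (position 2): immediately before another consonant → [ð].
Occurrence 2 (position 6): no conditioning environment matches → elsewhere allophone [d].
Occurrence 3 (position 9): no conditioning environment matches → elsewhere allophone [d].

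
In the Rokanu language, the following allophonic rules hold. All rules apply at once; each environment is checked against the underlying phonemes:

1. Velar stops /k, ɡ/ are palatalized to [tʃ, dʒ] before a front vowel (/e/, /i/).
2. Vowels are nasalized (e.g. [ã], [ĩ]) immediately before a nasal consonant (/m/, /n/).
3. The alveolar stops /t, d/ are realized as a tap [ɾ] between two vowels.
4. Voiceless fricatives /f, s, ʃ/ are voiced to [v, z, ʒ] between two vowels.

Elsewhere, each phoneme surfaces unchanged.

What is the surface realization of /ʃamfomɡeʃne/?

/ʃ/ (word-initial): rule 4 targets it, but not between two vowels → unchanged [ʃ].
/a/ (between /ʃ/ and /m/) occurs before a nasal consonant → [ã] by rule 2.
/m/ (between /a/ and /f/) is unaffected → [m].
/f/ — between /m/ and /o/; rule 4 does not apply here → [f].
/o/ (between /f/ and /m/): before a nasal consonant, so rule 2 applies → [õ].
/m/ stays [m].
/ɡ/ (between /m/ and /e/): before a front vowel, so rule 1 applies → [dʒ].
/e/ (between /ɡ/ and /ʃ/) is in the target of rule 2 but the environment (before a nasal consonant) is not met → [e].
/ʃ/ (between /e/ and /n/): rule 4 targets it, but not between two vowels → unchanged [ʃ].
/n/ (between /ʃ/ and /e/) is unaffected → [n].
/e/ (word-final) is in the target of rule 2 but the environment (before a nasal consonant) is not met → [e].

[ʃãmfõmdʒeʃne]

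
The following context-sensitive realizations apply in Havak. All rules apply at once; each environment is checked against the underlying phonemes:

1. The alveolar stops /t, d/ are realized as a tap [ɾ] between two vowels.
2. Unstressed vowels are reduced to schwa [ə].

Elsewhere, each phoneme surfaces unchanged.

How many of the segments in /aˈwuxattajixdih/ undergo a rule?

5

Segments that undergo a rule: /a/ → [ə] (rule 2); /a/ → [ə] (rule 2); /a/ → [ə] (rule 2); /i/ → [ə] (rule 2); /i/ → [ə] (rule 2).
All other segments surface unchanged.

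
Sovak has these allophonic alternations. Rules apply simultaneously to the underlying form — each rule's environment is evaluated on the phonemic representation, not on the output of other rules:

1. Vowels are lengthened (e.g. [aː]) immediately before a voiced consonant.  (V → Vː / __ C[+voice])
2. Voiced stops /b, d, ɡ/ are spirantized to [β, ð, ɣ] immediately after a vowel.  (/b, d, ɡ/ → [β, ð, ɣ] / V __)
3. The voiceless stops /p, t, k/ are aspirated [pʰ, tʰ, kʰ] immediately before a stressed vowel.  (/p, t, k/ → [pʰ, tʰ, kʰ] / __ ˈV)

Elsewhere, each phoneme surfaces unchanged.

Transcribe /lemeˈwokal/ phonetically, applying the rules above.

/e/ — between /l/ and /m/, before a voiced consonant — surfaces as [eː] (rule 1).
/e/ (between /m/ and /w/) occurs before a voiced consonant → [eː] by rule 1.
/o/ (between /w/ and /k/): rule 1 targets it, but not before a voiced consonant → unchanged [o].
/k/ (between /o/ and /a/): rule 3 targets it, but not immediately before a stressed vowel → unchanged [k].
Rule 1 applies to /a/ (between /k/ and /l/: before a voiced consonant) → [aː].

[leːmeːˈwokaːl]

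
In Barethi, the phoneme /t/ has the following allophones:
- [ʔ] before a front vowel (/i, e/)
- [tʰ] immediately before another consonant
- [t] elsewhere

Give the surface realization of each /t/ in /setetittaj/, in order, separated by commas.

Occurrence 1 (position 3): before a front vowel (/i, e/) → [ʔ].
Occurrence 2 (position 5): before a front vowel (/i, e/) → [ʔ].
Occurrence 3 (position 7): immediately before another consonant → [tʰ].
Occurrence 4 (position 8): no conditioning environment matches → elsewhere allophone [t].

[ʔ], [ʔ], [tʰ], [t]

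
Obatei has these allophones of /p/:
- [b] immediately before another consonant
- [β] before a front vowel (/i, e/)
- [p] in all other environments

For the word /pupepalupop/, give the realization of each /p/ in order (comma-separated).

Occurrence 1 (position 1): no conditioning environment matches → elsewhere allophone [p].
Occurrence 2 (position 3): before a front vowel (/i, e/) → [β].
Occurrence 3 (position 5): no conditioning environment matches → elsewhere allophone [p].
Occurrence 4 (position 9): no conditioning environment matches → elsewhere allophone [p].
Occurrence 5 (position 11): no conditioning environment matches → elsewhere allophone [p].

[p], [β], [p], [p], [p]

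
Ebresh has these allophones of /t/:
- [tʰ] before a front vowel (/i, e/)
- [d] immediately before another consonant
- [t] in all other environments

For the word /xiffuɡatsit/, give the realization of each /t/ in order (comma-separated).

[d], [t]

Occurrence 1 (position 8): immediately before another consonant → [d].
Occurrence 2 (position 11): no conditioning environment matches → elsewhere allophone [t].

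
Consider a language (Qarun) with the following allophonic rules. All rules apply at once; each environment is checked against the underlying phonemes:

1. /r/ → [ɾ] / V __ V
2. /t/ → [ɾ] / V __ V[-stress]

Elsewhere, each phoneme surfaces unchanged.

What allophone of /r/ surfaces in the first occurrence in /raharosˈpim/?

[r]

/r/ (word-initial) is in the target of rule 1 but the environment (between two vowels) is not met → [r].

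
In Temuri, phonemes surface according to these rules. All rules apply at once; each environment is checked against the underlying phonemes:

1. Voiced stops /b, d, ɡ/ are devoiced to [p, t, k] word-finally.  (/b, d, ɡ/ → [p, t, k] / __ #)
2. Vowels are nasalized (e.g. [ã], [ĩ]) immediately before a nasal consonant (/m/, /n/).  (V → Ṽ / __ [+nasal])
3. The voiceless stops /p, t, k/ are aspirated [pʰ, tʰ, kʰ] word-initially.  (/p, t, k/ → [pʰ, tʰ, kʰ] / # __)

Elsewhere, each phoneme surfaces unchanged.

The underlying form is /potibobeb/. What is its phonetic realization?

Rule 3 applies to /p/ (word-initial: word-initially) → [pʰ].
/o/ (between /p/ and /t/) fails the environment for rule 2, so it stays [o].
/t/ — between /o/ and /i/; rule 3 does not apply here → [t].
/i/ (between /t/ and /b/) is in the target of rule 2 but the environment (before a nasal consonant) is not met → [i].
/b/ (between /i/ and /o/) is in the target of rule 1 but the environment (word-finally) is not met → [b].
/o/ (between /b/ and /b/) fails the environment for rule 2, so it stays [o].
/b/ (between /o/ and /e/): rule 1 targets it, but not word-finally → unchanged [b].
/e/ — between /b/ and /b/; rule 2 does not apply here → [e].
Rule 1 applies to /b/ (word-final: word-finally) → [p].

[pʰotibobep]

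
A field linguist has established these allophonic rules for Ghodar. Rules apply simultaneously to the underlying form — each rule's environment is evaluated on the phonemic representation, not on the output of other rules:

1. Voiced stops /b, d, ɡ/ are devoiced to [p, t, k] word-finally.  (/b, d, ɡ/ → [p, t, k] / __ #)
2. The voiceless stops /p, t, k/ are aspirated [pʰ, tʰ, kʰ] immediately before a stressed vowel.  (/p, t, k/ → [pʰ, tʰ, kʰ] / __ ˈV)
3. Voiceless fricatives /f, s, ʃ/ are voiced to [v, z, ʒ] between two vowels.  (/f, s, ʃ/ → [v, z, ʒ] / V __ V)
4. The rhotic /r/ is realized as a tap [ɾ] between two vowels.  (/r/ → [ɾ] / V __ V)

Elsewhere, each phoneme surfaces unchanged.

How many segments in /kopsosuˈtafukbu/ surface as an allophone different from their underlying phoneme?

Segments that undergo a rule: /s/ → [z] (rule 3); /t/ → [tʰ] (rule 2); /f/ → [v] (rule 3).
All other segments surface unchanged.

3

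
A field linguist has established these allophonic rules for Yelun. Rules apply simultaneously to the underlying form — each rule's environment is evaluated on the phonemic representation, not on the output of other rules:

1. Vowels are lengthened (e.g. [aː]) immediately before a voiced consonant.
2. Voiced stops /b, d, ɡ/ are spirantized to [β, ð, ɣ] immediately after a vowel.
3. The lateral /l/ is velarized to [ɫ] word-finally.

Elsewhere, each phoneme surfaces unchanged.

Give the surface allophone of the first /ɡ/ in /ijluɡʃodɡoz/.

[ɣ]

/ɡ/ (between /u/ and /ʃ/) occurs immediately after a vowel → [ɣ] by rule 2.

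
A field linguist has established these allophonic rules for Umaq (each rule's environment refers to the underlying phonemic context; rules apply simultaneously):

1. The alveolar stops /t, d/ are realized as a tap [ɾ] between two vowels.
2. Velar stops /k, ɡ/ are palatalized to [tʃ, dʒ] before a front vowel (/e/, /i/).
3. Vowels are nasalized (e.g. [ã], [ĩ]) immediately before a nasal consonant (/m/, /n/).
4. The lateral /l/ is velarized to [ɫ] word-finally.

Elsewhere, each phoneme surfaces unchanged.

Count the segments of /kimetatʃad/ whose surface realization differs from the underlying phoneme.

Segments that undergo a rule: /k/ → [tʃ] (rule 2); /i/ → [ĩ] (rule 3); /t/ → [ɾ] (rule 1).
All other segments surface unchanged.

3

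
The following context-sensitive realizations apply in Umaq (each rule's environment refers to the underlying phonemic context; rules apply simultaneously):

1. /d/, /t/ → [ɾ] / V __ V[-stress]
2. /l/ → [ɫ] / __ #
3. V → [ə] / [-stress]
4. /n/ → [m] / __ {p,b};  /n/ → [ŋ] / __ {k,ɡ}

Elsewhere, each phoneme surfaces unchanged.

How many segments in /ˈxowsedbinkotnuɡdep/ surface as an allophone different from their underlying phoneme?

Segments that undergo a rule: /e/ → [ə] (rule 3); /i/ → [ə] (rule 3); /n/ → [ŋ] (rule 4); /o/ → [ə] (rule 3); /u/ → [ə] (rule 3); /e/ → [ə] (rule 3).
All other segments surface unchanged.

6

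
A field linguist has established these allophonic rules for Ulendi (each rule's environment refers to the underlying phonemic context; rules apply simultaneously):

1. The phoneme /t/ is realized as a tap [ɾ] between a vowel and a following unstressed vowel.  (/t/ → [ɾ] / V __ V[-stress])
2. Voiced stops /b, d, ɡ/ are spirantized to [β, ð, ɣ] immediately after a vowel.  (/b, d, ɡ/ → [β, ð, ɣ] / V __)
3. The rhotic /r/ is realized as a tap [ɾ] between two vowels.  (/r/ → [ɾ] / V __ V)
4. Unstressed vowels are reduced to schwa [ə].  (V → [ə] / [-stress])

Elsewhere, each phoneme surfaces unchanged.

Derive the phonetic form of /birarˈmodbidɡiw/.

/b/ (word-initial) fails the environment for rule 2, so it stays [b].
/i/ (between /b/ and /r/): in an unstressed syllable, so rule 4 applies → [ə].
/r/ (between /i/ and /a/): between two vowels, so rule 3 applies → [ɾ].
/a/ meets the environment for rule 4 (in an unstressed syllable) → [ə].
/r/ (between /a/ and /m/): rule 3 targets it, but not between two vowels → unchanged [r].
/m/ (between /r/ and /o/) is unaffected → [m].
/o/ — between /m/ and /d/; rule 4 does not apply here → [o].
/d/ (between /o/ and /b/) occurs immediately after a vowel → [ð] by rule 2.
/b/ — between /d/ and /i/; rule 2 does not apply here → [b].
/i/ meets the environment for rule 4 (in an unstressed syllable) → [ə].
/d/ (between /i/ and /ɡ/) occurs immediately after a vowel → [ð] by rule 2.
/ɡ/ — between /d/ and /i/; rule 2 does not apply here → [ɡ].
/i/ (between /ɡ/ and /w/): in an unstressed syllable, so rule 4 applies → [ə].
/w/ (word-final): no rule targets it → [w].

[bəɾərˈmoðbəðɡəw]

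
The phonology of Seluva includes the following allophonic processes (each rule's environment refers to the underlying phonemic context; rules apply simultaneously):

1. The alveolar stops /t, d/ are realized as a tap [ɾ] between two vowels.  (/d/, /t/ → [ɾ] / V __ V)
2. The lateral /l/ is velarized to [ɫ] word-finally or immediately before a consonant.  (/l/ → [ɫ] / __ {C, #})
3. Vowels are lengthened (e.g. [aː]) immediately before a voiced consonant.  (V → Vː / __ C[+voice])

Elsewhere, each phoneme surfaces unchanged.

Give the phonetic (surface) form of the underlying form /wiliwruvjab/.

[wiːliːwruːvjaːb]

/w/ (word-initial) is unaffected → [w].
/i/ (between /w/ and /l/) occurs before a voiced consonant → [iː] by rule 3.
/l/ (between /i/ and /i/) fails the environment for rule 2, so it stays [l].
/i/ (between /l/ and /w/): before a voiced consonant, so rule 3 applies → [iː].
/w/ stays [w].
/r/ (between /w/ and /u/): no rule targets it → [r].
/u/ — between /r/ and /v/, before a voiced consonant — surfaces as [uː] (rule 3).
/v/ (between /u/ and /j/) is unaffected → [v].
/j/ (between /v/ and /a/) is unaffected → [j].
/a/ — between /j/ and /b/, before a voiced consonant — surfaces as [aː] (rule 3).
/b/ stays [b].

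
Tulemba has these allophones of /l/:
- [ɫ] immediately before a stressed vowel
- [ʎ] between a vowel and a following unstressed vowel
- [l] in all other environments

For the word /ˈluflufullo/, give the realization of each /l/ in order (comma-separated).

[ɫ], [l], [l], [l]

Occurrence 1 (position 1): immediately before a stressed vowel → [ɫ].
Occurrence 2 (position 4): no conditioning environment matches → elsewhere allophone [l].
Occurrence 3 (position 8): no conditioning environment matches → elsewhere allophone [l].
Occurrence 4 (position 9): no conditioning environment matches → elsewhere allophone [l].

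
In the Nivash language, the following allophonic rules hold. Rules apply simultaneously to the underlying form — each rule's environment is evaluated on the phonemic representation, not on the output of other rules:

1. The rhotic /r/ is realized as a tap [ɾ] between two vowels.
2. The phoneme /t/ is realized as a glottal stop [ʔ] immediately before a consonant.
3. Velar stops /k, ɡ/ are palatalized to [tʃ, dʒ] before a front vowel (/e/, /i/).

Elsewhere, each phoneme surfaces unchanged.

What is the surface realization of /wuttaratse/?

Rule 2 applies to /t/ (between /u/ and /t/: immediately before a consonant) → [ʔ].
/t/ — between /t/ and /a/; rule 2 does not apply here → [t].
/r/ — between /a/ and /a/, between two vowels — surfaces as [ɾ] (rule 1).
/t/ — between /a/ and /s/, immediately before a consonant — surfaces as [ʔ] (rule 2).

[wuʔtaɾaʔse]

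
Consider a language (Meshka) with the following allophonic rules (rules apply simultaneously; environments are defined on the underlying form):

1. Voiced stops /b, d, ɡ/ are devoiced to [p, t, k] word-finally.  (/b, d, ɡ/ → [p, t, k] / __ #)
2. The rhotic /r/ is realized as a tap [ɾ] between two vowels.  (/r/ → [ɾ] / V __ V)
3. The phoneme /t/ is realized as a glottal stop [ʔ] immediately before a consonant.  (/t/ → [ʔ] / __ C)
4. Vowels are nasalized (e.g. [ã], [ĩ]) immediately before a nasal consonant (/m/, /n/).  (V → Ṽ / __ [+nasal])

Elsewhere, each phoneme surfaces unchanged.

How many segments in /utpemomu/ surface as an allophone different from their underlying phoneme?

3

Segments that undergo a rule: /t/ → [ʔ] (rule 3); /e/ → [ẽ] (rule 4); /o/ → [õ] (rule 4).
All other segments surface unchanged.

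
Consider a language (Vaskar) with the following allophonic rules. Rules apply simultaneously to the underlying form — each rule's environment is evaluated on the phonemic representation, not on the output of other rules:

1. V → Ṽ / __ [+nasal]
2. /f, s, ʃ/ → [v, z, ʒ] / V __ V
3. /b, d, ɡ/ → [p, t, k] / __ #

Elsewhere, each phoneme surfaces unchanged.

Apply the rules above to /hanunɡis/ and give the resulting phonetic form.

/h/ — not in any rule's target class → [h].
/a/ (between /h/ and /n/) occurs before a nasal consonant → [ã] by rule 1.
/n/ — not in any rule's target class → [n].
/u/ meets the environment for rule 1 (before a nasal consonant) → [ũ].
/n/ (between /u/ and /ɡ/): no rule targets it → [n].
/ɡ/ (between /n/ and /i/) is in the target of rule 3 but the environment (word-finally) is not met → [ɡ].
/i/ (between /ɡ/ and /s/) fails the environment for rule 1, so it stays [i].
/s/ (word-final) fails the environment for rule 2, so it stays [s].

[hãnũnɡis]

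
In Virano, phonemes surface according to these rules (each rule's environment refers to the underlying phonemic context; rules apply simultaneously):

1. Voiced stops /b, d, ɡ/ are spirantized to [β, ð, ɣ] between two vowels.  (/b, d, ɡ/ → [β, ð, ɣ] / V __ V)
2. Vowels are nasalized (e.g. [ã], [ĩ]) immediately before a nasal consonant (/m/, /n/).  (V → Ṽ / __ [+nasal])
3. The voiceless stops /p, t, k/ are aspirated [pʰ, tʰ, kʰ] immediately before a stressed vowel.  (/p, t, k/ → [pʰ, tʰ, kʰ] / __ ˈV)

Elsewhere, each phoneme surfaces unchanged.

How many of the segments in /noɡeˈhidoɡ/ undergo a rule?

2

Segments that undergo a rule: /ɡ/ → [ɣ] (rule 1); /d/ → [ð] (rule 1).
All other segments surface unchanged.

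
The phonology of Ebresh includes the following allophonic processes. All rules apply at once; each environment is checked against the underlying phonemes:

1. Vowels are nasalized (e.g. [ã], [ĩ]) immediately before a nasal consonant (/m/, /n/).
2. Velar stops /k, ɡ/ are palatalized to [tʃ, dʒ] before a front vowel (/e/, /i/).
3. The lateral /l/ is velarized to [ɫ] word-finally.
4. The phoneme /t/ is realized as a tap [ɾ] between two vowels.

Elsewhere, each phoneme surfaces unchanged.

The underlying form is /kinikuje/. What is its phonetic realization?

/k/ (word-initial) occurs before a front vowel → [tʃ] by rule 2.
/i/ (between /k/ and /n/) occurs before a nasal consonant → [ĩ] by rule 1.
/n/ (between /i/ and /i/): no rule targets it → [n].
/i/ (between /n/ and /k/) is in the target of rule 1 but the environment (before a nasal consonant) is not met → [i].
/k/ — between /i/ and /u/; rule 2 does not apply here → [k].
/u/ (between /k/ and /j/): rule 1 targets it, but not before a nasal consonant → unchanged [u].
/j/ (between /u/ and /e/) is unaffected → [j].
/e/ (word-final) fails the environment for rule 1, so it stays [e].

[tʃĩnikuje]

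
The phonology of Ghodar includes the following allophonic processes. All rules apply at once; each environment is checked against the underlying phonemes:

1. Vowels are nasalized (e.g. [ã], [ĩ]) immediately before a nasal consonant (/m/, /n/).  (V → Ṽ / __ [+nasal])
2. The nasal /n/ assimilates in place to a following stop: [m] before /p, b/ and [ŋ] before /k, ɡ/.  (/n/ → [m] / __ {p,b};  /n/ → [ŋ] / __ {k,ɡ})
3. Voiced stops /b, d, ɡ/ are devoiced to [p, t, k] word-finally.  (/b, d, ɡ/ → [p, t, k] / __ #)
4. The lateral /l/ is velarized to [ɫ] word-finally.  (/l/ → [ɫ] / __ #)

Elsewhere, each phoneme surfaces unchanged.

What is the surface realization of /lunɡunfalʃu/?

[lũŋɡũnfalʃu]

/l/ — word-initial; rule 4 does not apply here → [l].
/u/ meets the environment for rule 1 (before a nasal consonant) → [ũ].
/n/ (between /u/ and /ɡ/): before a labial or velar stop, so rule 2 applies → [ŋ].
/ɡ/ (between /n/ and /u/) is in the target of rule 3 but the environment (word-finally) is not met → [ɡ].
/u/ meets the environment for rule 1 (before a nasal consonant) → [ũ].
/n/ (between /u/ and /f/): rule 2 targets it, but not before a labial or velar stop → unchanged [n].
/f/ (between /n/ and /a/): no rule targets it → [f].
/a/ (between /f/ and /l/): rule 1 targets it, but not before a nasal consonant → unchanged [a].
/l/ (between /a/ and /ʃ/) fails the environment for rule 4, so it stays [l].
/ʃ/ (between /l/ and /u/) is unaffected → [ʃ].
/u/ — word-final; rule 1 does not apply here → [u].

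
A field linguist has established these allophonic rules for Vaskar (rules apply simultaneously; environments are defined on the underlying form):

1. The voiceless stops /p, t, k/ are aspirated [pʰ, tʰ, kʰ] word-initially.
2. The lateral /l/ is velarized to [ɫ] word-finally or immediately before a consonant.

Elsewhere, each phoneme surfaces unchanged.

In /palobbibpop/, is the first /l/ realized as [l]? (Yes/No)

/l/ (between /a/ and /o/) is in the target of rule 2 but the environment (word-finally or immediately before a consonant) is not met → [l].
The actual realization is [l], which matches [l].

Yes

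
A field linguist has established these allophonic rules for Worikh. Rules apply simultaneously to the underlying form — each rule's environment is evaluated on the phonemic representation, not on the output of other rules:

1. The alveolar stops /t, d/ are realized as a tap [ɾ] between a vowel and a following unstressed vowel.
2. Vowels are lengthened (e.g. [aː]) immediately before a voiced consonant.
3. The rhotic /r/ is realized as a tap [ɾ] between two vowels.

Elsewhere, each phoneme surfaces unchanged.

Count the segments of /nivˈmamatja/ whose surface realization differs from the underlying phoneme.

2

Segments that undergo a rule: /i/ → [iː] (rule 2); /a/ → [aː] (rule 2).
All other segments surface unchanged.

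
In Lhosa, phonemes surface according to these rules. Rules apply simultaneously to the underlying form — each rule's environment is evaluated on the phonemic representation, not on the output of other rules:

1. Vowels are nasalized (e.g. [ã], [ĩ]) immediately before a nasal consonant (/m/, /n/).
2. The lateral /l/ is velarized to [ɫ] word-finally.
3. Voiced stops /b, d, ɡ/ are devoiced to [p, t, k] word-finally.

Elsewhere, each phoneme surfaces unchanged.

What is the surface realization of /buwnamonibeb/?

[buwnãmõnibep]

/b/ — word-initial; rule 3 does not apply here → [b].
/u/ — between /b/ and /w/; rule 1 does not apply here → [u].
/w/ (between /u/ and /n/) is unaffected → [w].
/n/ stays [n].
/a/ (between /n/ and /m/): before a nasal consonant, so rule 1 applies → [ã].
/m/ stays [m].
/o/ (between /m/ and /n/) occurs before a nasal consonant → [õ] by rule 1.
/n/ (between /o/ and /i/) is unaffected → [n].
/i/ (between /n/ and /b/) fails the environment for rule 1, so it stays [i].
/b/ (between /i/ and /e/): rule 3 targets it, but not word-finally → unchanged [b].
/e/ (between /b/ and /b/) fails the environment for rule 1, so it stays [e].
/b/ — word-final, word-finally — surfaces as [p] (rule 3).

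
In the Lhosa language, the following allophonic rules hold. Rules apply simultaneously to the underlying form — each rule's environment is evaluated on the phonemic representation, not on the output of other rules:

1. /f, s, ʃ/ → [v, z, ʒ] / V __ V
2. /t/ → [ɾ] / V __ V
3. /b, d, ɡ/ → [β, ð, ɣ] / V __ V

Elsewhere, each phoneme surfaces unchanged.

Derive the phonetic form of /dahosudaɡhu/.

/d/ (word-initial) fails the environment for rule 3, so it stays [d].
/a/ stays [a].
/h/ — not in any rule's target class → [h].
/o/ (between /h/ and /s/): no rule targets it → [o].
/s/ (between /o/ and /u/) occurs between two vowels → [z] by rule 1.
/u/ (between /s/ and /d/) is unaffected → [u].
/d/ (between /u/ and /a/): between two vowels, so rule 3 applies → [ð].
/a/ — not in any rule's target class → [a].
/ɡ/ (between /a/ and /h/) fails the environment for rule 3, so it stays [ɡ].
/h/ stays [h].
/u/ stays [u].

[dahozuðaɡhu]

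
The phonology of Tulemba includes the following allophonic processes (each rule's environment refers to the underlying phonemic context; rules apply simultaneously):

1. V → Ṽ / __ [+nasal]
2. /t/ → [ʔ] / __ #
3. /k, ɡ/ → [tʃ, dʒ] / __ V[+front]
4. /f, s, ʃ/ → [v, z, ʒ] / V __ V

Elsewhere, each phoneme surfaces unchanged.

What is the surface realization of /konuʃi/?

[kõnuʒi]

/k/ (word-initial): rule 3 targets it, but not before a front vowel → unchanged [k].
/o/ (between /k/ and /n/) occurs before a nasal consonant → [õ] by rule 1.
/n/ stays [n].
/u/ — between /n/ and /ʃ/; rule 1 does not apply here → [u].
/ʃ/ — between /u/ and /i/, between two vowels — surfaces as [ʒ] (rule 4).
/i/ (word-final) is in the target of rule 1 but the environment (before a nasal consonant) is not met → [i].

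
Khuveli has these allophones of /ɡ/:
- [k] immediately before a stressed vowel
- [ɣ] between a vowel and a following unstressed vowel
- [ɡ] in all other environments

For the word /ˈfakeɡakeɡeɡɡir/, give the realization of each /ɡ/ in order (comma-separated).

[ɣ], [ɣ], [ɡ], [ɡ]

Occurrence 1 (position 5): between a vowel and a following unstressed vowel → [ɣ].
Occurrence 2 (position 9): between a vowel and a following unstressed vowel → [ɣ].
Occurrence 3 (position 11): no conditioning environment matches → elsewhere allophone [ɡ].
Occurrence 4 (position 12): no conditioning environment matches → elsewhere allophone [ɡ].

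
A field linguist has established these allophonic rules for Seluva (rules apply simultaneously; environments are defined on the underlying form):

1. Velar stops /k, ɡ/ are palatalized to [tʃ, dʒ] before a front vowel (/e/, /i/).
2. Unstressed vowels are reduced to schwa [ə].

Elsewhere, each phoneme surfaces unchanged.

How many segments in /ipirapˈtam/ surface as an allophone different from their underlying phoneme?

3

Segments that undergo a rule: /i/ → [ə] (rule 2); /i/ → [ə] (rule 2); /a/ → [ə] (rule 2).
All other segments surface unchanged.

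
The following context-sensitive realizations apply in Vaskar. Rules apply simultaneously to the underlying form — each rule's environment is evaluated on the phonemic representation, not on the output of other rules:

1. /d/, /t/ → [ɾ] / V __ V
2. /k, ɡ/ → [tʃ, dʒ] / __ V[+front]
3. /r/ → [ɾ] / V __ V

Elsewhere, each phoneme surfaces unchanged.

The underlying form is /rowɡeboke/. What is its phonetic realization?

/r/ — word-initial; rule 3 does not apply here → [r].
/o/ — not in any rule's target class → [o].
/w/ — not in any rule's target class → [w].
Rule 2 applies to /ɡ/ (between /w/ and /e/: before a front vowel) → [dʒ].
/e/ (between /ɡ/ and /b/): no rule targets it → [e].
/b/ (between /e/ and /o/) is unaffected → [b].
/o/ stays [o].
Rule 2 applies to /k/ (between /o/ and /e/: before a front vowel) → [tʃ].
/e/ (word-final) is unaffected → [e].

[rowdʒebotʃe]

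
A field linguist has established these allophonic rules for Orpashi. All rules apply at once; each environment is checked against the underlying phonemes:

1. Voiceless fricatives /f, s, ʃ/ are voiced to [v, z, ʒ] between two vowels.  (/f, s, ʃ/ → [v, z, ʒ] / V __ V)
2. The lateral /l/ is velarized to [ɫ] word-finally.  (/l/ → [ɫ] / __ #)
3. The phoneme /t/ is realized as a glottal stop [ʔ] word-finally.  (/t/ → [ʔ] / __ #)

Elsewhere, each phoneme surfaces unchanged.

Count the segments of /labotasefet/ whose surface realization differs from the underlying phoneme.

3

Segments that undergo a rule: /s/ → [z] (rule 1); /f/ → [v] (rule 1); /t/ → [ʔ] (rule 3).
All other segments surface unchanged.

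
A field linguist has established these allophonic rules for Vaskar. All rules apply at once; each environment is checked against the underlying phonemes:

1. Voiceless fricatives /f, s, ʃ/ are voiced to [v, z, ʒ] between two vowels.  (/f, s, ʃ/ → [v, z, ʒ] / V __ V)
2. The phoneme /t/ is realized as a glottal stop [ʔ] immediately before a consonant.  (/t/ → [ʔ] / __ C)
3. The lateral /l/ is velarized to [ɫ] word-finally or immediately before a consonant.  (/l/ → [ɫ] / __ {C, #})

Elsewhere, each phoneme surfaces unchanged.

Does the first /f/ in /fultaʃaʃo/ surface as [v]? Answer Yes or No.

/f/ (word-initial): rule 1 targets it, but not between two vowels → unchanged [f].
The actual realization is [f], not [v].

No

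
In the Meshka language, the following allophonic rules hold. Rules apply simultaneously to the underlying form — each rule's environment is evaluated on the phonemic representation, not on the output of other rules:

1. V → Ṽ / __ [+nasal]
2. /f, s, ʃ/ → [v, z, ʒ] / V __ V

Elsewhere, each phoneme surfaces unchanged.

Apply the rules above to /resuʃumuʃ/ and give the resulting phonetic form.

/e/ — between /r/ and /s/; rule 1 does not apply here → [e].
/s/ meets the environment for rule 2 (between two vowels) → [z].
/u/ (between /s/ and /ʃ/) is in the target of rule 1 but the environment (before a nasal consonant) is not met → [u].
/ʃ/ — between /u/ and /u/, between two vowels — surfaces as [ʒ] (rule 2).
/u/ (between /ʃ/ and /m/) occurs before a nasal consonant → [ũ] by rule 1.
/u/ (between /m/ and /ʃ/): rule 1 targets it, but not before a nasal consonant → unchanged [u].
/ʃ/ (word-final) is in the target of rule 2 but the environment (between two vowels) is not met → [ʃ].

[rezuʒũmuʃ]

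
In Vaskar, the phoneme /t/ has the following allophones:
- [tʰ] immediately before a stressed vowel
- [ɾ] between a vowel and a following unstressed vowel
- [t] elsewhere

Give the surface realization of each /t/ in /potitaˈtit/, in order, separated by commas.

Occurrence 1 (position 3): between a vowel and an unstressed vowel → [ɾ].
Occurrence 2 (position 5): between a vowel and an unstressed vowel → [ɾ].
Occurrence 3 (position 7): immediately before a stressed vowel → [tʰ].
Occurrence 4 (position 9): no conditioning environment matches → elsewhere allophone [t].

[ɾ], [ɾ], [tʰ], [t]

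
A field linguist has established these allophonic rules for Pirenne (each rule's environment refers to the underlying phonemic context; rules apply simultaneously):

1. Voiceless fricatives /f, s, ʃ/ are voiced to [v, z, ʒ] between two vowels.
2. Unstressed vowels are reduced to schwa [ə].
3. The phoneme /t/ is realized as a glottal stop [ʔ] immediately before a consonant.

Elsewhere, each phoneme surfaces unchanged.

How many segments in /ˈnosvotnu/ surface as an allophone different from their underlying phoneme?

Segments that undergo a rule: /o/ → [ə] (rule 2); /t/ → [ʔ] (rule 3); /u/ → [ə] (rule 2).
All other segments surface unchanged.

3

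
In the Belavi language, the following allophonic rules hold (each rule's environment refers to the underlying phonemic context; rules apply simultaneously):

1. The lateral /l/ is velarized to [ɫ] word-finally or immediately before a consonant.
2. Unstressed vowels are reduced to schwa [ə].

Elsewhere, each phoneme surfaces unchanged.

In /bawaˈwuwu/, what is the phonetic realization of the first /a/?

[ə]

Rule 2 applies to /a/ (between /b/ and /w/: in an unstressed syllable) → [ə].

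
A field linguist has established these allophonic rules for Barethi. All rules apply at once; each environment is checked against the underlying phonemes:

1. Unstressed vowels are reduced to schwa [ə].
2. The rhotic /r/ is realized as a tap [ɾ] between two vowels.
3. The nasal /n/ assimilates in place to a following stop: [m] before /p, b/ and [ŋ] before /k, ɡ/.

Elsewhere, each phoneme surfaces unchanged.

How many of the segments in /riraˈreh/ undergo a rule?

Segments that undergo a rule: /i/ → [ə] (rule 1); /r/ → [ɾ] (rule 2); /a/ → [ə] (rule 1); /r/ → [ɾ] (rule 2).
All other segments surface unchanged.

4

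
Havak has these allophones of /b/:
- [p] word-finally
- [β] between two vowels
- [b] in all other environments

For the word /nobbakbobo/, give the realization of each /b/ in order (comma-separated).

Occurrence 1 (position 3): no conditioning environment matches → elsewhere allophone [b].
Occurrence 2 (position 4): no conditioning environment matches → elsewhere allophone [b].
Occurrence 3 (position 7): no conditioning environment matches → elsewhere allophone [b].
Occurrence 4 (position 9): between two vowels → [β].

[b], [b], [b], [β]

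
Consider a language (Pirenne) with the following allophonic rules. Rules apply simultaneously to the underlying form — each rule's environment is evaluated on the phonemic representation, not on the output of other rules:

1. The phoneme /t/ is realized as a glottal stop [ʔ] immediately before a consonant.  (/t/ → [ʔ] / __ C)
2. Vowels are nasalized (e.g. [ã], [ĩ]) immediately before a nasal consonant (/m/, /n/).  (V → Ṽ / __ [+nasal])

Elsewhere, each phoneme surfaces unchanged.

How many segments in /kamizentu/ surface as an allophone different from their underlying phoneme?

Segments that undergo a rule: /a/ → [ã] (rule 2); /e/ → [ẽ] (rule 2).
All other segments surface unchanged.

2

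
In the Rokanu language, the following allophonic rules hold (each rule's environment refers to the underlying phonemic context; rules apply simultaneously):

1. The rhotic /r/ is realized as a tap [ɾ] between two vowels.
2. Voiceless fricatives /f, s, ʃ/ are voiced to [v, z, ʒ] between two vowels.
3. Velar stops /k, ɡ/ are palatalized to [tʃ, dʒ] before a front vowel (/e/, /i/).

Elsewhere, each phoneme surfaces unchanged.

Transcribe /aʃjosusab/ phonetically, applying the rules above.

[aʃjozuzab]

/a/ stays [a].
/ʃ/ — between /a/ and /j/; rule 2 does not apply here → [ʃ].
/j/ stays [j].
/o/ — not in any rule's target class → [o].
/s/ meets the environment for rule 2 (between two vowels) → [z].
/u/ (between /s/ and /s/): no rule targets it → [u].
/s/ (between /u/ and /a/): between two vowels, so rule 2 applies → [z].
/a/ (between /s/ and /b/) is unaffected → [a].
/b/ — not in any rule's target class → [b].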